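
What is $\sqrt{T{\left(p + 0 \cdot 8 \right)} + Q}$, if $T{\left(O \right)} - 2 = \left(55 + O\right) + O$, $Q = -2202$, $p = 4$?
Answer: $i \sqrt{2137} \approx 46.228 i$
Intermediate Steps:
$T{\left(O \right)} = 57 + 2 O$ ($T{\left(O \right)} = 2 + \left(\left(55 + O\right) + O\right) = 2 + \left(55 + 2 O\right) = 57 + 2 O$)
$\sqrt{T{\left(p + 0 \cdot 8 \right)} + Q} = \sqrt{\left(57 + 2 \left(4 + 0 \cdot 8\right)\right) - 2202} = \sqrt{\left(57 + 2 \left(4 + 0\right)\right) - 2202} = \sqrt{\left(57 + 2 \cdot 4\right) - 2202} = \sqrt{\left(57 + 8\right) - 2202} = \sqrt{65 - 2202} = \sqrt{-2137} = i \sqrt{2137}$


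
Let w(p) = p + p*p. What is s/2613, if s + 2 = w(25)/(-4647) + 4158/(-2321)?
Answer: -3854750/2562090921 ≈ -0.0015045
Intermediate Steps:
w(p) = p + p**2
s = -3854750/980517 (s = -2 + ((25*(1 + 25))/(-4647) + 4158/(-2321)) = -2 + ((25*26)*(-1/4647) + 4158*(-1/2321)) = -2 + (650*(-1/4647) - 378/211) = -2 + (-650/4647 - 378/211) = -2 - 1893716/980517 = -3854750/980517 ≈ -3.9313)
s/2613 = -3854750/980517/2613 = -3854750/980517*1/2613 = -3854750/2562090921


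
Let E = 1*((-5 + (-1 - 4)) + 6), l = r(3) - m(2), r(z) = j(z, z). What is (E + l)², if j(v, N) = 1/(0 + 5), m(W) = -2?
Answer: 81/25 ≈ 3.2400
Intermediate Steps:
j(v, N) = ⅕ (j(v, N) = 1/5 = ⅕)
r(z) = ⅕
l = 11/5 (l = ⅕ - 1*(-2) = ⅕ + 2 = 11/5 ≈ 2.2000)
E = -4 (E = 1*((-5 - 5) + 6) = 1*(-10 + 6) = 1*(-4) = -4)
(E + l)² = (-4 + 11/5)² = (-9/5)² = 81/25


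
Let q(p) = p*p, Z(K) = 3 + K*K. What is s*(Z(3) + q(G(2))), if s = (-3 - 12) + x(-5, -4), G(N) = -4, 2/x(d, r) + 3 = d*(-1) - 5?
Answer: -1316/3 ≈ -438.67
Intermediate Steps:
x(d, r) = 2/(-8 - d) (x(d, r) = 2/(-3 + (d*(-1) - 5)) = 2/(-3 + (-d - 5)) = 2/(-3 + (-5 - d)) = 2/(-8 - d))
Z(K) = 3 + K²
s = -47/3 (s = (-3 - 12) - 2/(8 - 5) = -15 - 2/3 = -15 - 2*⅓ = -15 - ⅔ = -47/3 ≈ -15.667)
q(p) = p²
s*(Z(3) + q(G(2))) = -47*((3 + 3²) + (-4)²)/3 = -47*((3 + 9) + 16)/3 = -47*(12 + 16)/3 = -47/3*28 = -1316/3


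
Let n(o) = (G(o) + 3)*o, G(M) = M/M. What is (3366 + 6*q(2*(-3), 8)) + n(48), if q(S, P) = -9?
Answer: 3504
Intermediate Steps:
G(M) = 1
n(o) = 4*o (n(o) = (1 + 3)*o = 4*o)
(3366 + 6*q(2*(-3), 8)) + n(48) = (3366 + 6*(-9)) + 4*48 = (3366 - 54) + 192 = 3312 + 192 = 3504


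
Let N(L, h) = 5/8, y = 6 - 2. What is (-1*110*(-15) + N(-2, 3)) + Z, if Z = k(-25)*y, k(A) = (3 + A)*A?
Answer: 30805/8 ≈ 3850.6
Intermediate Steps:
y = 4
N(L, h) = 5/8 (N(L, h) = 5*(⅛) = 5/8)
k(A) = A*(3 + A)
Z = 2200 (Z = -25*(3 - 25)*4 = -25*(-22)*4 = 550*4 = 2200)
(-1*110*(-15) + N(-2, 3)) + Z = (-1*110*(-15) + 5/8) + 2200 = (-110*(-15) + 5/8) + 2200 = (1650 + 5/8) + 2200 = 13205/8 + 2200 = 30805/8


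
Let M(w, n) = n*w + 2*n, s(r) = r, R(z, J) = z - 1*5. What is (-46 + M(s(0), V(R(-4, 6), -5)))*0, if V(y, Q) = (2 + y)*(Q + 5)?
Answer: 0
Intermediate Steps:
R(z, J) = -5 + z (R(z, J) = z - 5 = -5 + z)
V(y, Q) = (2 + y)*(5 + Q)
M(w, n) = 2*n + n*w
(-46 + M(s(0), V(R(-4, 6), -5)))*0 = (-46 + (10 + 2*(-5) + 5*(-5 - 4) - 5*(-5 - 4))*(2 + 0))*0 = (-46 + (10 - 10 + 5*(-9) - 5*(-9))*2)*0 = (-46 + (10 - 10 - 45 + 45)*2)*0 = (-46 + 0*2)*0 = (-46 + 0)*0 = -46*0 = 0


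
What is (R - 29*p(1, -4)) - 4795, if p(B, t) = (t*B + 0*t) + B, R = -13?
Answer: -4721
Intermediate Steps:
p(B, t) = B + B*t (p(B, t) = (B*t + 0) + B = B*t + B = B + B*t)
(R - 29*p(1, -4)) - 4795 = (-13 - 29*(1 - 4)) - 4795 = (-13 - 29*(-3)) - 4795 = (-13 + 87) - 4795 = 74 - 4795 = -4721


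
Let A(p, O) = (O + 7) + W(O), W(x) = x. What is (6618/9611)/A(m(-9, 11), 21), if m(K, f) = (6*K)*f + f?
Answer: 6618/470939 ≈ 0.014053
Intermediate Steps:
m(K, f) = f + 6*K*f (m(K, f) = 6*K*f + f = f + 6*K*f)
A(p, O) = 7 + 2*O (A(p, O) = (O + 7) + O = (7 + O) + O = 7 + 2*O)
(6618/9611)/A(m(-9, 11), 21) = (6618/9611)/(7 + 2*21) = (6618*(1/9611))/(7 + 42) = (6618/9611)/49 = (6618/9611)*(1/49) = 6618/470939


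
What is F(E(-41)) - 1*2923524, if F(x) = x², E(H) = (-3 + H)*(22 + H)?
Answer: -2224628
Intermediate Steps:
F(E(-41)) - 1*2923524 = (-66 + (-41)² + 19*(-41))² - 1*2923524 = (-66 + 1681 - 779)² - 2923524 = 836² - 2923524 = 698896 - 2923524 = -2224628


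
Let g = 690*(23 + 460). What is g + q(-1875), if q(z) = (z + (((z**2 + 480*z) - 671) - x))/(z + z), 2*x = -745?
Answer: 831432699/2500 ≈ 3.3257e+5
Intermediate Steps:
x = -745/2 (x = (1/2)*(-745) = -745/2 ≈ -372.50)
g = 333270 (g = 690*483 = 333270)
q(z) = (-597/2 + z**2 + 481*z)/(2*z) (q(z) = (z + (((z**2 + 480*z) - 671) - 1*(-745/2)))/(z + z) = (z + ((-671 + z**2 + 480*z) + 745/2))/((2*z)) = (z + (-597/2 + z**2 + 480*z))*(1/(2*z)) = (-597/2 + z**2 + 481*z)*(1/(2*z)) = (-597/2 + z**2 + 481*z)/(2*z))
g + q(-1875) = 333270 + (1/4)*(-597 + 2*(-1875)*(481 - 1875))/(-1875) = 333270 + (1/4)*(-1/1875)*(-597 + 2*(-1875)*(-1394)) = 333270 + (1/4)*(-1/1875)*(-597 + 5227500) = 333270 + (1/4)*(-1/1875)*5226903 = 333270 - 1742301/2500 = 831432699/2500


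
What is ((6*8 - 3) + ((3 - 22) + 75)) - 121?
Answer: -20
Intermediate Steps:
((6*8 - 3) + ((3 - 22) + 75)) - 121 = ((48 - 3) + (-19 + 75)) - 121 = (45 + 56) - 121 = 101 - 121 = -20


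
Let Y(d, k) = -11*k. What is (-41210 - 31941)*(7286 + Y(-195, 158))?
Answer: -405841748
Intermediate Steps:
(-41210 - 31941)*(7286 + Y(-195, 158)) = (-41210 - 31941)*(7286 - 11*158) = -73151*(7286 - 1738) = -73151*5548 = -405841748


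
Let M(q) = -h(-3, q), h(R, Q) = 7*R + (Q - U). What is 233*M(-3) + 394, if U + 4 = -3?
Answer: 4355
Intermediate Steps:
U = -7 (U = -4 - 3 = -7)
h(R, Q) = 7 + Q + 7*R (h(R, Q) = 7*R + (Q - 1*(-7)) = 7*R + (Q + 7) = 7*R + (7 + Q) = 7 + Q + 7*R)
M(q) = 14 - q (M(q) = -(7 + q + 7*(-3)) = -(7 + q - 21) = -(-14 + q) = 14 - q)
233*M(-3) + 394 = 233*(14 - 1*(-3)) + 394 = 233*(14 + 3) + 394 = 233*17 + 394 = 3961 + 394 = 4355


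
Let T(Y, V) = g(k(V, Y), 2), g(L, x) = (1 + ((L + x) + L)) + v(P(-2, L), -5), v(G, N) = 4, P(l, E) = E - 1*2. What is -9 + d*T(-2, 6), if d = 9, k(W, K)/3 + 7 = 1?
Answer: -270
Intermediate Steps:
P(l, E) = -2 + E (P(l, E) = E - 2 = -2 + E)
k(W, K) = -18 (k(W, K) = -21 + 3*1 = -21 + 3 = -18)
g(L, x) = 5 + x + 2*L (g(L, x) = (1 + ((L + x) + L)) + 4 = (1 + (x + 2*L)) + 4 = (1 + x + 2*L) + 4 = 5 + x + 2*L)
T(Y, V) = -29 (T(Y, V) = 5 + 2 + 2*(-18) = 5 + 2 - 36 = -29)
-9 + d*T(-2, 6) = -9 + 9*(-29) = -9 - 261 = -270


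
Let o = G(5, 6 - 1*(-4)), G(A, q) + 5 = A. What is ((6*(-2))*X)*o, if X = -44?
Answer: 0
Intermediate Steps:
G(A, q) = -5 + A
o = 0 (o = -5 + 5 = 0)
((6*(-2))*X)*o = ((6*(-2))*(-44))*0 = -12*(-44)*0 = 528*0 = 0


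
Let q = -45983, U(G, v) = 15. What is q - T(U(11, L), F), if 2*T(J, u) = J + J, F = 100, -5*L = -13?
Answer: -45998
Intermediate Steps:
L = 13/5 (L = -⅕*(-13) = 13/5 ≈ 2.6000)
T(J, u) = J (T(J, u) = (J + J)/2 = (2*J)/2 = J)
q - T(U(11, L), F) = -45983 - 1*15 = -45983 - 15 = -45998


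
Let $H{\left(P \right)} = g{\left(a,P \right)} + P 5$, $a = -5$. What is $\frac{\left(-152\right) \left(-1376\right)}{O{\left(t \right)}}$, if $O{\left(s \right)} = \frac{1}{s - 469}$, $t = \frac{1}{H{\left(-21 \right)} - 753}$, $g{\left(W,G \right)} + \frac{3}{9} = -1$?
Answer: $- \frac{126441272960}{1289} \approx -9.8093 \cdot 10^{7}$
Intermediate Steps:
$g{\left(W,G \right)} = - \frac{4}{3}$ ($g{\left(W,G \right)} = - \frac{1}{3} - 1 = - \frac{4}{3}$)
$H{\left(P \right)} = - \frac{4}{3} + 5 P$ ($H{\left(P \right)} = - \frac{4}{3} + P 5 = - \frac{4}{3} + 5 P$)
$t = - \frac{3}{2578}$ ($t = \frac{1}{\left(- \frac{4}{3} + 5 \left(-21\right)\right) - 753} = \frac{1}{\left(- \frac{4}{3} - 105\right) - 753} = \frac{1}{- \frac{319}{3} - 753} = \frac{1}{- \frac{2578}{3}} = - \frac{3}{2578} \approx -0.0011637$)
$O{\left(s \right)} = \frac{1}{-469 + s}$
$\frac{\left(-152\right) \left(-1376\right)}{O{\left(t \right)}} = \frac{\left(-152\right) \left(-1376\right)}{\frac{1}{-469 - \frac{3}{2578}}} = \frac{209152}{\frac{1}{- \frac{1209085}{2578}}} = \frac{209152}{- \frac{2578}{1209085}} = 209152 \left(- \frac{1209085}{2578}\right) = - \frac{126441272960}{1289}$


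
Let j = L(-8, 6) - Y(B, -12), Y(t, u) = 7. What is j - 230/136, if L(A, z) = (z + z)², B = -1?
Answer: 9201/68 ≈ 135.31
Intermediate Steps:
L(A, z) = 4*z² (L(A, z) = (2*z)² = 4*z²)
j = 137 (j = 4*6² - 1*7 = 4*36 - 7 = 144 - 7 = 137)
j - 230/136 = 137 - 230/136 = 137 - 1*115/68 = 137 - 115/68 = 9201/68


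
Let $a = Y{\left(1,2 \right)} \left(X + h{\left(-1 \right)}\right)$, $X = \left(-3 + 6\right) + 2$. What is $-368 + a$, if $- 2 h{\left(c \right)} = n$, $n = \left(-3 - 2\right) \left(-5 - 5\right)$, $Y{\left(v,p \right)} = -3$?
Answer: $-308$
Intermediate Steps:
$n = 50$ ($n = \left(-5\right) \left(-10\right) = 50$)
$X = 5$ ($X = 3 + 2 = 5$)
$h{\left(c \right)} = -25$ ($h{\left(c \right)} = \left(- \frac{1}{2}\right) 50 = -25$)
$a = 60$ ($a = - 3 \left(5 - 25\right) = \left(-3\right) \left(-20\right) = 60$)
$-368 + a = -368 + 60 = -308$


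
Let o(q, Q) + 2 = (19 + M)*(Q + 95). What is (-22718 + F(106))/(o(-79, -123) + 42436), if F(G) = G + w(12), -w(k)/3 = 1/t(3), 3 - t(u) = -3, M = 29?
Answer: -9045/16436 ≈ -0.55032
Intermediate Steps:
t(u) = 6 (t(u) = 3 - 1*(-3) = 3 + 3 = 6)
w(k) = -1/2 (w(k) = -3/6 = -3*1/6 = -1/2)
F(G) = -1/2 + G (F(G) = G - 1/2 = -1/2 + G)
o(q, Q) = 4558 + 48*Q (o(q, Q) = -2 + (19 + 29)*(Q + 95) = -2 + 48*(95 + Q) = -2 + (4560 + 48*Q) = 4558 + 48*Q)
(-22718 + F(106))/(o(-79, -123) + 42436) = (-22718 + (-1/2 + 106))/((4558 + 48*(-123)) + 42436) = (-22718 + 211/2)/((4558 - 5904) + 42436) = -45225/(2*(-1346 + 42436)) = -45225/2/41090 = -45225/2*1/41090 = -9045/16436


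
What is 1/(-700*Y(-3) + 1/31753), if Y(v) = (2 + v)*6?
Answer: 31753/133362601 ≈ 0.00023810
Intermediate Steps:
Y(v) = 12 + 6*v
1/(-700*Y(-3) + 1/31753) = 1/(-700*(12 + 6*(-3)) + 1/31753) = 1/(-700*(12 - 18) + 1/31753) = 1/(-700*(-6) + 1/31753) = 1/(4200 + 1/31753) = 1/(133362601/31753) = 31753/133362601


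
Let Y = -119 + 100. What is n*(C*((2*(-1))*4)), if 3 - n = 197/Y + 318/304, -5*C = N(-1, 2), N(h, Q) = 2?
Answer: 3746/95 ≈ 39.432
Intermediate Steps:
C = -⅖ (C = -⅕*2 = -⅖ ≈ -0.40000)
Y = -19
n = 1873/152 (n = 3 - (197/(-19) + 318/304) = 3 - (197*(-1/19) + 318*(1/304)) = 3 - (-197/19 + 159/152) = 3 - 1*(-1417/152) = 3 + 1417/152 = 1873/152 ≈ 12.322)
n*(C*((2*(-1))*4)) = 1873*(-2*2*(-1)*4/5)/152 = 1873*(-(-4)*4/5)/152 = 1873*(-⅖*(-8))/152 = (1873/152)*(16/5) = 3746/95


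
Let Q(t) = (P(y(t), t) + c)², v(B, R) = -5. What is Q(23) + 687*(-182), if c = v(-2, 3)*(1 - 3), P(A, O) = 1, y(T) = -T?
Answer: -124913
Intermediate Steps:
c = 10 (c = -5*(1 - 3) = -5*(-2) = 10)
Q(t) = 121 (Q(t) = (1 + 10)² = 11² = 121)
Q(23) + 687*(-182) = 121 + 687*(-182) = 121 - 125034 = -124913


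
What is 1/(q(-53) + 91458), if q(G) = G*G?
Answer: 1/94267 ≈ 1.0608e-5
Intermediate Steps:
q(G) = G²
1/(q(-53) + 91458) = 1/((-53)² + 91458) = 1/(2809 + 91458) = 1/94267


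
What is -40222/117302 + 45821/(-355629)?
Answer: -9839502290/20857996479 ≈ -0.47174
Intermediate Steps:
-40222/117302 + 45821/(-355629) = -40222*1/117302 + 45821*(-1/355629) = -20111/58651 - 45821/355629 = -9839502290/20857996479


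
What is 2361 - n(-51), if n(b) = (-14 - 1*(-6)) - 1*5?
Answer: 2374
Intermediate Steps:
n(b) = -13 (n(b) = (-14 + 6) - 5 = -8 - 5 = -13)
2361 - n(-51) = 2361 - 1*(-13) = 2361 + 13 = 2374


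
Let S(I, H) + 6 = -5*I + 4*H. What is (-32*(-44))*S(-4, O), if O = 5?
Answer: 47872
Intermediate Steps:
S(I, H) = -6 - 5*I + 4*H (S(I, H) = -6 + (-5*I + 4*H) = -6 - 5*I + 4*H)
(-32*(-44))*S(-4, O) = (-32*(-44))*(-6 - 5*(-4) + 4*5) = 1408*(-6 + 20 + 20) = 1408*34 = 47872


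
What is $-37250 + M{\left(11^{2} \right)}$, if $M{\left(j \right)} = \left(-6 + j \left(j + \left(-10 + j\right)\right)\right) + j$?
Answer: $-9063$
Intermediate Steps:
$M{\left(j \right)} = -6 + j + j \left(-10 + 2 j\right)$ ($M{\left(j \right)} = \left(-6 + j \left(-10 + 2 j\right)\right) + j = -6 + j + j \left(-10 + 2 j\right)$)
$-37250 + M{\left(11^{2} \right)} = -37250 - \left(6 - 29282 + 1089\right) = -37250 - \left(1095 - 29282\right) = -37250 - -28187 = -37250 + 28187 = -9063$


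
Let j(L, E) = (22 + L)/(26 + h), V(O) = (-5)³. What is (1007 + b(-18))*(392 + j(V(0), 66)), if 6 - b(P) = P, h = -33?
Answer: 2935257/7 ≈ 4.1932e+5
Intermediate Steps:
b(P) = 6 - P
V(O) = -125
j(L, E) = -22/7 - L/7 (j(L, E) = (22 + L)/(26 - 33) = (22 + L)/(-7) = (22 + L)*(-⅐) = -22/7 - L/7)
(1007 + b(-18))*(392 + j(V(0), 66)) = (1007 + (6 - 1*(-18)))*(392 + (-22/7 - ⅐*(-125))) = (1007 + (6 + 18))*(392 + (-22/7 + 125/7)) = (1007 + 24)*(392 + 103/7) = 1031*(2847/7) = 2935257/7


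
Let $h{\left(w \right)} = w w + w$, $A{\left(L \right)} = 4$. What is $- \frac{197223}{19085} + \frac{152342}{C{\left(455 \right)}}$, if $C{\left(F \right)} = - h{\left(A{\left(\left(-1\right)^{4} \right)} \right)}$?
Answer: $- \frac{291139153}{38170} \approx -7627.4$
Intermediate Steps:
$h{\left(w \right)} = w + w^{2}$ ($h{\left(w \right)} = w^{2} + w = w + w^{2}$)
$C{\left(F \right)} = -20$ ($C{\left(F \right)} = - 4 \left(1 + 4\right) = - 4 \cdot 5 = \left(-1\right) 20 = -20$)
$- \frac{197223}{19085} + \frac{152342}{C{\left(455 \right)}} = - \frac{197223}{19085} + \frac{152342}{-20} = \left(-197223\right) \frac{1}{19085} + 152342 \left(- \frac{1}{20}\right) = - \frac{197223}{19085} - \frac{76171}{10} = - \frac{291139153}{38170}$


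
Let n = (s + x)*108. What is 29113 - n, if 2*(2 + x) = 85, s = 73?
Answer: 16855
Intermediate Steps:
x = 81/2 (x = -2 + (½)*85 = -2 + 85/2 = 81/2 ≈ 40.500)
n = 12258 (n = (73 + 81/2)*108 = (227/2)*108 = 12258)
29113 - n = 29113 - 1*12258 = 29113 - 12258 = 16855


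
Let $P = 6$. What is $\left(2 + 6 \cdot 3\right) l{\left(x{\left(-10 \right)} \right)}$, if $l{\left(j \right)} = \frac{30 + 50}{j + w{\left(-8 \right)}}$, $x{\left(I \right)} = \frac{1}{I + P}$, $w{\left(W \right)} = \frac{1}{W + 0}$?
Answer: $- \frac{12800}{3} \approx -4266.7$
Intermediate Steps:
$w{\left(W \right)} = \frac{1}{W}$
$x{\left(I \right)} = \frac{1}{6 + I}$ ($x{\left(I \right)} = \frac{1}{I + 6} = \frac{1}{6 + I}$)
$l{\left(j \right)} = \frac{80}{- \frac{1}{8} + j}$ ($l{\left(j \right)} = \frac{30 + 50}{j + \frac{1}{-8}} = \frac{80}{j - \frac{1}{8}} = \frac{80}{- \frac{1}{8} + j}$)
$\left(2 + 6 \cdot 3\right) l{\left(x{\left(-10 \right)} \right)} = \left(2 + 6 \cdot 3\right) \frac{640}{-1 + \frac{8}{6 - 10}} = \left(2 + 18\right) \frac{640}{-1 + \frac{8}{-4}} = 20 \frac{640}{-1 + 8 \left(- \frac{1}{4}\right)} = 20 \frac{640}{-1 - 2} = 20 \frac{640}{-3} = 20 \cdot 640 \left(- \frac{1}{3}\right) = 20 \left(- \frac{640}{3}\right) = - \frac{12800}{3}$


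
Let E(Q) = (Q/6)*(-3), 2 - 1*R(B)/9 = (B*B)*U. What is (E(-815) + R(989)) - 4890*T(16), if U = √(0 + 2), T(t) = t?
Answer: -155629/2 - 8803089*√2 ≈ -1.2527e+7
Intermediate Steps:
U = √2 ≈ 1.4142
R(B) = 18 - 9*√2*B² (R(B) = 18 - 9*B*B*√2 = 18 - 9*B²*√2 = 18 - 9*√2*B²)
E(Q) = -Q/2 (E(Q) = (Q/6)*(-3) = -Q/2)
(E(-815) + R(989)) - 4890*T(16) = (-½*(-815) + (18 - 9*√2*989²)) - 4890*16 = (815/2 + (18 - 9*√2*978121)) - 78240 = (815/2 + (18 - 8803089*√2)) - 78240 = (851/2 - 8803089*√2) - 78240 = -155629/2 - 8803089*√2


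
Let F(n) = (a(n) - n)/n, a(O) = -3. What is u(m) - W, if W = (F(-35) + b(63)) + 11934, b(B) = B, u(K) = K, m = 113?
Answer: -415908/35 ≈ -11883.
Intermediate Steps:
F(n) = (-3 - n)/n
W = 419863/35 (W = ((-3 - 1*(-35))/(-35) + 63) + 11934 = (-(-3 + 35)/35 + 63) + 11934 = (-1/35*32 + 63) + 11934 = (-32/35 + 63) + 11934 = 2173/35 + 11934 = 419863/35 ≈ 11996.)
u(m) - W = 113 - 1*419863/35 = 113 - 419863/35 = -415908/35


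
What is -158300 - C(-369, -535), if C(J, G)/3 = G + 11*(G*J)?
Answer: -6671390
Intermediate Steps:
C(J, G) = 3*G + 33*G*J (C(J, G) = 3*(G + 11*(G*J)) = 3*(G + 11*G*J) = 3*G + 33*G*J)
-158300 - C(-369, -535) = -158300 - 3*(-535)*(1 + 11*(-369)) = -158300 - 3*(-535)*(1 - 4059) = -158300 - 3*(-535)*(-4058) = -158300 - 1*6513090 = -158300 - 6513090 = -6671390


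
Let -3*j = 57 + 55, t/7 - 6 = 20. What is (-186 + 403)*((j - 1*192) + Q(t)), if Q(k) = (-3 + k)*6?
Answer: 549878/3 ≈ 1.8329e+5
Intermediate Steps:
t = 182 (t = 42 + 7*20 = 42 + 140 = 182)
j = -112/3 (j = -(57 + 55)/3 = -1/3*112 = -112/3 ≈ -37.333)
Q(k) = -18 + 6*k
(-186 + 403)*((j - 1*192) + Q(t)) = (-186 + 403)*((-112/3 - 1*192) + (-18 + 6*182)) = 217*((-112/3 - 192) + (-18 + 1092)) = 217*(-688/3 + 1074) = 217*(2534/3) = 549878/3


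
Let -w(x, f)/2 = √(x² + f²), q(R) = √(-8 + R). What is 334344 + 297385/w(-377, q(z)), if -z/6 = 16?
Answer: 334344 - 59477*√5681/11362 ≈ 3.3395e+5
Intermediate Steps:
z = -96 (z = -6*16 = -96)
w(x, f) = -2*√(f² + x²) (w(x, f) = -2*√(x² + f²) = -2*√(f² + x²))
334344 + 297385/w(-377, q(z)) = 334344 + 297385/((-2*√((√(-8 - 96))² + (-377)²))) = 334344 + 297385/((-2*√((√(-104))² + 142129))) = 334344 + 297385/((-2*√((2*I*√26)² + 142129))) = 334344 + 297385/((-2*√(-104 + 142129))) = 334344 + 297385/((-10*√5681)) = 334344 + 297385*(-√5681/56810) = 334344 - 59477*√5681/11362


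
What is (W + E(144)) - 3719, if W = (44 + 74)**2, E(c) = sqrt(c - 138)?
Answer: 10205 + sqrt(6) ≈ 10207.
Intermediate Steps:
E(c) = sqrt(-138 + c)
W = 13924 (W = 118**2 = 13924)
(W + E(144)) - 3719 = (13924 + sqrt(-138 + 144)) - 3719 = (13924 + sqrt(6)) - 3719 = 10205 + sqrt(6)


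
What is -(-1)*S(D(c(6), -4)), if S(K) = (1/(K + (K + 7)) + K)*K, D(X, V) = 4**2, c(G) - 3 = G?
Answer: 10000/39 ≈ 256.41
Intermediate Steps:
c(G) = 3 + G
D(X, V) = 16
S(K) = K*(K + 1/(7 + 2*K)) (S(K) = (1/(K + (7 + K)) + K)*K = (1/(7 + 2*K) + K)*K = (K + 1/(7 + 2*K))*K = K*(K + 1/(7 + 2*K)))
-(-1)*S(D(c(6), -4)) = -(-1)*16*(1 + 2*16**2 + 7*16)/(7 + 2*16) = -(-1)*16*(1 + 2*256 + 112)/(7 + 32) = -(-1)*16*(1 + 512 + 112)/39 = -(-1)*16*(1/39)*625 = -(-1)*10000/39 = -1*(-10000/39) = 10000/39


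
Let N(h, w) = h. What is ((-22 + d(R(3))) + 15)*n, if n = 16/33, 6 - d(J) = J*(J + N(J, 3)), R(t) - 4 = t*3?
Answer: -1808/11 ≈ -164.36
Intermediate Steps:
R(t) = 4 + 3*t (R(t) = 4 + t*3 = 4 + 3*t)
d(J) = 6 - 2*J² (d(J) = 6 - J*(J + J) = 6 - J*2*J = 6 - 2*J²)
n = 16/33 (n = 16*(1/33) = 16/33 ≈ 0.48485)
((-22 + d(R(3))) + 15)*n = ((-22 + (6 - 2*(4 + 3*3)²)) + 15)*(16/33) = ((-22 + (6 - 2*(4 + 9)²)) + 15)*(16/33) = ((-22 + (6 - 2*13²)) + 15)*(16/33) = ((-22 + (6 - 2*169)) + 15)*(16/33) = ((-22 + (6 - 338)) + 15)*(16/33) = ((-22 - 332) + 15)*(16/33) = (-354 + 15)*(16/33) = -339*16/33 = -1808/11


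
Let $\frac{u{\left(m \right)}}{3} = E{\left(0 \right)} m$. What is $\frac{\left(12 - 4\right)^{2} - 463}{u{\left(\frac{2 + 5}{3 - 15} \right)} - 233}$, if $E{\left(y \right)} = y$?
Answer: $\frac{399}{233} \approx 1.7124$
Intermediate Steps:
$u{\left(m \right)} = 0$ ($u{\left(m \right)} = 3 \cdot 0 m = 3 \cdot 0 = 0$)
$\frac{\left(12 - 4\right)^{2} - 463}{u{\left(\frac{2 + 5}{3 - 15} \right)} - 233} = \frac{\left(12 - 4\right)^{2} - 463}{0 - 233} = \frac{8^{2} - 463}{-233} = \left(64 - 463\right) \left(- \frac{1}{233}\right) = \left(-399\right) \left(- \frac{1}{233}\right) = \frac{399}{233}$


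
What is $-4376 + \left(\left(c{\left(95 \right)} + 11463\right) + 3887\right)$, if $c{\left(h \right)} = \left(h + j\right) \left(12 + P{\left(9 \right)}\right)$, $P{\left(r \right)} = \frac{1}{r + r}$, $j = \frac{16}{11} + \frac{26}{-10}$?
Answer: $\frac{5992207}{495} \approx 12105.0$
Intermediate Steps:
$j = - \frac{63}{55}$ ($j = 16 \cdot \frac{1}{11} + 26 \left(- \frac{1}{10}\right) = \frac{16}{11} - \frac{13}{5} = - \frac{63}{55} \approx -1.1455$)
$P{\left(r \right)} = \frac{1}{2 r}$
$c{\left(h \right)} = - \frac{1519}{110} + \frac{217 h}{18}$ ($c{\left(h \right)} = \left(h - \frac{63}{55}\right) \left(12 + \frac{1}{2 \cdot 9}\right) = \left(- \frac{63}{55} + h\right) \left(12 + \frac{1}{2} \cdot \frac{1}{9}\right) = \left(- \frac{63}{55} + h\right) \left(12 + \frac{1}{18}\right) = \left(- \frac{63}{55} + h\right) \frac{217}{18} = - \frac{1519}{110} + \frac{217 h}{18}$)
$-4376 + \left(\left(c{\left(95 \right)} + 11463\right) + 3887\right) = -4376 + \left(\left(\left(- \frac{1519}{110} + \frac{217}{18} \cdot 95\right) + 11463\right) + 3887\right) = -4376 + \left(\left(\left(- \frac{1519}{110} + \frac{20615}{18}\right) + 11463\right) + 3887\right) = -4376 + \left(\left(\frac{560077}{495} + 11463\right) + 3887\right) = -4376 + \left(\frac{6234262}{495} + 3887\right) = -4376 + \frac{8158327}{495} = \frac{5992207}{495}$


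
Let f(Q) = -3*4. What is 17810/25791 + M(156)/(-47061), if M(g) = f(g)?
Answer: 93162878/134861139 ≈ 0.69081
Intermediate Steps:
f(Q) = -12
M(g) = -12
17810/25791 + M(156)/(-47061) = 17810/25791 - 12/(-47061) = 17810*(1/25791) - 12*(-1/47061) = 17810/25791 + 4/15687 = 93162878/134861139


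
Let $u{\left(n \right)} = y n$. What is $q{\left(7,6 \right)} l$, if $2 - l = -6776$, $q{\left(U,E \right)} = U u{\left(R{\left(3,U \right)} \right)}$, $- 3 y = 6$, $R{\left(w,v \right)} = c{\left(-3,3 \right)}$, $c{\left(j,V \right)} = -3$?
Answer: $284676$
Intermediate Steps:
$R{\left(w,v \right)} = -3$
$y = -2$ ($y = \left(- \frac{1}{3}\right) 6 = -2$)
$u{\left(n \right)} = - 2 n$
$q{\left(U,E \right)} = 6 U$ ($q{\left(U,E \right)} = U \left(\left(-2\right) \left(-3\right)\right) = U 6 = 6 U$)
$l = 6778$ ($l = 2 - -6776 = 2 + 6776 = 6778$)
$q{\left(7,6 \right)} l = 6 \cdot 7 \cdot 6778 = 42 \cdot 6778 = 284676$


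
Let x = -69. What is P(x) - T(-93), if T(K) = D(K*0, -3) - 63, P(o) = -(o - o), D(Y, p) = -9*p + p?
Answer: 39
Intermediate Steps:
D(Y, p) = -8*p
P(o) = 0 (P(o) = -1*0 = 0)
T(K) = -39 (T(K) = -8*(-3) - 63 = 24 - 63 = -39)
P(x) - T(-93) = 0 - 1*(-39) = 0 + 39 = 39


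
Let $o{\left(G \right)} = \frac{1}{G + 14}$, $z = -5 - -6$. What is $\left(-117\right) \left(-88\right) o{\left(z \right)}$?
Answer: $\frac{3432}{5} \approx 686.4$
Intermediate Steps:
$z = 1$ ($z = -5 + 6 = 1$)
$o{\left(G \right)} = \frac{1}{14 + G}$
$\left(-117\right) \left(-88\right) o{\left(z \right)} = \frac{\left(-117\right) \left(-88\right)}{14 + 1} = \frac{10296}{15} = 10296 \cdot \frac{1}{15} = \frac{3432}{5}$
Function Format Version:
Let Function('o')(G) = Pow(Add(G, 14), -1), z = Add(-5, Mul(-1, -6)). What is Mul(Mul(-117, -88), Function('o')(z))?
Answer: Rational(3432, 5) ≈ 686.40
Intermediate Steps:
z = 1 (z = Add(-5, 6) = 1)
Function('o')(G) = Pow(Add(14, G), -1)
Mul(Mul(-117, -88), Function('o')(z)) = Mul(Mul(-117, -88), Pow(Add(14, 1), -1)) = Mul(10296, Pow(15, -1)) = Mul(10296, Rational(1, 15)) = Rational(3432, 5)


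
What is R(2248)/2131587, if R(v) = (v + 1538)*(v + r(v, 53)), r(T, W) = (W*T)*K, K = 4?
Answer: 201425296/236843 ≈ 850.46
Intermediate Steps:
r(T, W) = 4*T*W (r(T, W) = (W*T)*4 = (T*W)*4 = 4*T*W)
R(v) = 213*v*(1538 + v) (R(v) = (v + 1538)*(v + 4*v*53) = (1538 + v)*(v + 212*v) = (1538 + v)*(213*v) = 213*v*(1538 + v))
R(2248)/2131587 = (213*2248*(1538 + 2248))/2131587 = (213*2248*3786)*(1/2131587) = 1812827664*(1/2131587) = 201425296/236843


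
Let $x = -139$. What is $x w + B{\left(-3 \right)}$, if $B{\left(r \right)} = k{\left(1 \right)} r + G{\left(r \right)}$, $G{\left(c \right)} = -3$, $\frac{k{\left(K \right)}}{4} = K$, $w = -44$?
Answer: $6101$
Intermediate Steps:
$k{\left(K \right)} = 4 K$
$B{\left(r \right)} = -3 + 4 r$ ($B{\left(r \right)} = 4 \cdot 1 r - 3 = 4 r - 3 = -3 + 4 r$)
$x w + B{\left(-3 \right)} = \left(-139\right) \left(-44\right) + \left(-3 + 4 \left(-3\right)\right) = 6116 - 15 = 6101$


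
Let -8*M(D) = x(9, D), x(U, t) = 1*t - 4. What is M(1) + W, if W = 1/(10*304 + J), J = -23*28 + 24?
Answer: 1817/4840 ≈ 0.37541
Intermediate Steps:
x(U, t) = -4 + t (x(U, t) = t - 4 = -4 + t)
M(D) = ½ - D/8 (M(D) = -(-4 + D)/8 = ½ - D/8)
J = -620 (J = -644 + 24 = -620)
W = 1/2420 (W = 1/(10*304 - 620) = 1/(3040 - 620) = 1/2420 ≈ 0.00041322)
M(1) + W = (½ - ⅛*1) + 1/2420 = (½ - ⅛) + 1/2420 = 3/8 + 1/2420 = 1817/4840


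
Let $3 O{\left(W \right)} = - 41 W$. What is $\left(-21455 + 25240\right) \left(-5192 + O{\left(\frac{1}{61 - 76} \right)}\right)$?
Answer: $- \frac{176834443}{9} \approx -1.9648 \cdot 10^{7}$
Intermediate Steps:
$O{\left(W \right)} = - \frac{41 W}{3}$ ($O{\left(W \right)} = \frac{\left(-41\right) W}{3} = - \frac{41 W}{3}$)
$\left(-21455 + 25240\right) \left(-5192 + O{\left(\frac{1}{61 - 76} \right)}\right) = \left(-21455 + 25240\right) \left(-5192 - \frac{41}{3 \left(61 - 76\right)}\right) = 3785 \left(-5192 - \frac{41}{3 \left(-15\right)}\right) = 3785 \left(-5192 - - \frac{41}{45}\right) = 3785 \left(-5192 + \frac{41}{45}\right) = 3785 \left(- \frac{233599}{45}\right) = - \frac{176834443}{9}$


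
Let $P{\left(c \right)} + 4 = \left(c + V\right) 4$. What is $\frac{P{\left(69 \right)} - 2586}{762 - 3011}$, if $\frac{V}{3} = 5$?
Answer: $\frac{2254}{2249} \approx 1.0022$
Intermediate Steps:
$V = 15$ ($V = 3 \cdot 5 = 15$)
$P{\left(c \right)} = 56 + 4 c$ ($P{\left(c \right)} = -4 + \left(c + 15\right) 4 = -4 + \left(15 + c\right) 4 = -4 + \left(60 + 4 c\right) = 56 + 4 c$)
$\frac{P{\left(69 \right)} - 2586}{762 - 3011} = \frac{\left(56 + 4 \cdot 69\right) - 2586}{762 - 3011} = \frac{\left(56 + 276\right) - 2586}{-2249} = \left(332 - 2586\right) \left(- \frac{1}{2249}\right) = \left(-2254\right) \left(- \frac{1}{2249}\right) = \frac{2254}{2249}$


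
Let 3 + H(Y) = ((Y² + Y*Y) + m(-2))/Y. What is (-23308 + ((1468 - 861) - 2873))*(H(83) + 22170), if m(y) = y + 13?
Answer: -47405245100/83 ≈ -5.7115e+8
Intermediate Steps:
m(y) = 13 + y
H(Y) = -3 + (11 + 2*Y²)/Y (H(Y) = -3 + ((Y² + Y*Y) + (13 - 2))/Y = -3 + ((Y² + Y²) + 11)/Y = -3 + (2*Y² + 11)/Y = -3 + (11 + 2*Y²)/Y)
(-23308 + ((1468 - 861) - 2873))*(H(83) + 22170) = (-23308 + ((1468 - 861) - 2873))*((-3 + 2*83 + 11/83) + 22170) = (-23308 + (607 - 2873))*((-3 + 166 + 11*(1/83)) + 22170) = (-23308 - 2266)*((-3 + 166 + 11/83) + 22170) = -25574*(13540/83 + 22170) = -25574*1853650/83 = -47405245100/83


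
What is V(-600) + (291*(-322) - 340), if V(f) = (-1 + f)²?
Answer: 267159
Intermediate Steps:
V(-600) + (291*(-322) - 340) = (-1 - 600)² + (291*(-322) - 340) = (-601)² + (-93702 - 340) = 361201 - 94042 = 267159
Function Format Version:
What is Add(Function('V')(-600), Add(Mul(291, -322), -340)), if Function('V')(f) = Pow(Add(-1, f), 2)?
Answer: 267159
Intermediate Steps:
Add(Function('V')(-600), Add(Mul(291, -322), -340)) = Add(Pow(Add(-1, -600), 2), Add(Mul(291, -322), -340)) = Add(Pow(-601, 2), Add(-93702, -340)) = Add(361201, -94042) = 267159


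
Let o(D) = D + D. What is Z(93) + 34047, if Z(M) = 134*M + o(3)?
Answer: 46515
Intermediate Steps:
o(D) = 2*D
Z(M) = 6 + 134*M (Z(M) = 134*M + 2*3 = 134*M + 6 = 6 + 134*M)
Z(93) + 34047 = (6 + 134*93) + 34047 = (6 + 12462) + 34047 = 12468 + 34047 = 46515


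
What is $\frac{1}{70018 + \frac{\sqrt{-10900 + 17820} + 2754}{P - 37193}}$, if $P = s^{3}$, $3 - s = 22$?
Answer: $\frac{33968829594366}{2378427386908136551} + \frac{22026 \sqrt{1730}}{2378427386908136551} \approx 1.4282 \cdot 10^{-5}$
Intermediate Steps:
$s = -19$ ($s = 3 - 22 = -19$)
$P = -6859$ ($P = \left(-19\right)^{3} = -6859$)
$\frac{1}{70018 + \frac{\sqrt{-10900 + 17820} + 2754}{P - 37193}} = \frac{1}{70018 + \frac{\sqrt{-10900 + 17820} + 2754}{-6859 - 37193}} = \frac{1}{70018 + \frac{\sqrt{6920} + 2754}{-44052}} = \frac{1}{70018 + \left(2 \sqrt{1730} + 2754\right) \left(- \frac{1}{44052}\right)} = \frac{1}{70018 + \left(2754 + 2 \sqrt{1730}\right) \left(- \frac{1}{44052}\right)} = \frac{1}{70018 - \left(\frac{459}{7342} + \frac{\sqrt{1730}}{22026}\right)} = \frac{1}{\frac{514071697}{7342} - \frac{\sqrt{1730}}{22026}}$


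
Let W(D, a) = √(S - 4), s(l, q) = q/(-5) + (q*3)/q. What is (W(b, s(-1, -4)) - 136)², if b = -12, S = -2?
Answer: (136 - I*√6)² ≈ 18490.0 - 666.26*I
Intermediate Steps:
s(l, q) = 3 - q/5 (s(l, q) = q*(-⅕) + (3*q)/q = -q/5 + 3 = 3 - q/5)
W(D, a) = I*√6 (W(D, a) = √(-2 - 4) = √(-6) = I*√6)
(W(b, s(-1, -4)) - 136)² = (I*√6 - 136)² = (-136 + I*√6)²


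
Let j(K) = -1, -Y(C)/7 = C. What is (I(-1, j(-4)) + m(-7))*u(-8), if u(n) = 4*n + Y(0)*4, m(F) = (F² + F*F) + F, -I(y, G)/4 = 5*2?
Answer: -1632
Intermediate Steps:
Y(C) = -7*C
I(y, G) = -40 (I(y, G) = -20*2 = -4*10 = -40)
m(F) = F + 2*F² (m(F) = (F² + F²) + F = 2*F² + F = F + 2*F²)
u(n) = 4*n (u(n) = 4*n - 7*0*4 = 4*n + 0*4 = 4*n + 0 = 4*n)
(I(-1, j(-4)) + m(-7))*u(-8) = (-40 - 7*(1 + 2*(-7)))*(4*(-8)) = (-40 - 7*(1 - 14))*(-32) = (-40 - 7*(-13))*(-32) = (-40 + 91)*(-32) = 51*(-32) = -1632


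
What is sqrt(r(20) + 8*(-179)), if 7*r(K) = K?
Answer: 2*I*sqrt(17507)/7 ≈ 37.804*I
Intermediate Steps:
r(K) = K/7
sqrt(r(20) + 8*(-179)) = sqrt((1/7)*20 + 8*(-179)) = sqrt(20/7 - 1432) = sqrt(-10004/7) = 2*I*sqrt(17507)/7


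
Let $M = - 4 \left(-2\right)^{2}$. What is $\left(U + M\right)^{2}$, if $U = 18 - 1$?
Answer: $1$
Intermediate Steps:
$M = -16$ ($M = \left(-4\right) 4 = -16$)
$U = 17$ ($U = 18 - 1 = 17$)
$\left(U + M\right)^{2} = \left(17 - 16\right)^{2} = 1^{2} = 1$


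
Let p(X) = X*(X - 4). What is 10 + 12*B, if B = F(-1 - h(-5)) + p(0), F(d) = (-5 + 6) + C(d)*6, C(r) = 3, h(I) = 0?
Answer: 238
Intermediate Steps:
p(X) = X*(-4 + X)
F(d) = 19 (F(d) = (-5 + 6) + 3*6 = 1 + 18 = 19)
B = 19 (B = 19 + 0*(-4 + 0) = 19 + 0*(-4) = 19 + 0 = 19)
10 + 12*B = 10 + 12*19 = 10 + 228 = 238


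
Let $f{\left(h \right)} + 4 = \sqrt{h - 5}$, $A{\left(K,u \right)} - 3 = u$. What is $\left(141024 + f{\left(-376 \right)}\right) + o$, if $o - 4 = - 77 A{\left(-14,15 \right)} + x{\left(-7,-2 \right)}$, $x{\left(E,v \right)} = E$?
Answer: $139631 + i \sqrt{381} \approx 1.3963 \cdot 10^{5} + 19.519 i$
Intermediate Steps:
$A{\left(K,u \right)} = 3 + u$
$f{\left(h \right)} = -4 + \sqrt{-5 + h}$ ($f{\left(h \right)} = -4 + \sqrt{h - 5} = -4 + \sqrt{-5 + h}$)
$o = -1389$ ($o = 4 - \left(7 + 77 \left(3 + 15\right)\right) = 4 - 1393 = -1389$)
$\left(141024 + f{\left(-376 \right)}\right) + o = \left(141024 - \left(4 - \sqrt{-5 - 376}\right)\right) - 1389 = \left(141024 - \left(4 - \sqrt{-381}\right)\right) - 1389 = \left(141024 - \left(4 - i \sqrt{381}\right)\right) - 1389 = \left(141020 + i \sqrt{381}\right) - 1389 = 139631 + i \sqrt{381}$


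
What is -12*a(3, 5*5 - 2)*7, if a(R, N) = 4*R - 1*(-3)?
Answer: -1260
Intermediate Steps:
a(R, N) = 3 + 4*R (a(R, N) = 4*R + 3 = 3 + 4*R)
-12*a(3, 5*5 - 2)*7 = -12*(3 + 4*3)*7 = -12*(3 + 12)*7 = -12*15*7 = -180*7 = -1260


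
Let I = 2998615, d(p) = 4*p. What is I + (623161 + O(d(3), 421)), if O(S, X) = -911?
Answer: 3620865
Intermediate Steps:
I + (623161 + O(d(3), 421)) = 2998615 + (623161 - 911) = 2998615 + 622250 = 3620865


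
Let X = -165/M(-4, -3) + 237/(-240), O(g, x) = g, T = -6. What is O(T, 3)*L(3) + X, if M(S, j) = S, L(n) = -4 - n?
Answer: 6581/80 ≈ 82.262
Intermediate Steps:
X = 3221/80 (X = -165/(-4) + 237/(-240) = -165*(-¼) + 237*(-1/240) = 165/4 - 79/80 = 3221/80 ≈ 40.263)
O(T, 3)*L(3) + X = -6*(-4 - 1*3) + 3221/80 = -6*(-4 - 3) + 3221/80 = -6*(-7) + 3221/80 = 42 + 3221/80 = 6581/80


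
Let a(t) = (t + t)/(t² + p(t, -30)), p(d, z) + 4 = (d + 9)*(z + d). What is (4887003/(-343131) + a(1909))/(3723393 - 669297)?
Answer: -3935628909271/843976276521638736 ≈ -4.6632e-6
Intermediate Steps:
p(d, z) = -4 + (9 + d)*(d + z) (p(d, z) = -4 + (d + 9)*(z + d) = -4 + (9 + d)*(d + z))
a(t) = 2*t/(-274 - 21*t + 2*t²) (a(t) = (t + t)/(t² + (-4 + t² + 9*t + 9*(-30) + t*(-30))) = (2*t)/(t² + (-4 + t² + 9*t - 270 - 30*t)) = (2*t)/(t² + (-274 + t² - 21*t)) = (2*t)/(-274 - 21*t + 2*t²) = 2*t/(-274 - 21*t + 2*t²))
(4887003/(-343131) + a(1909))/(3723393 - 669297) = (4887003/(-343131) + 2*1909/(-274 - 21*1909 + 2*1909²))/(3723393 - 669297) = (4887003*(-1/343131) + 2*1909/(-274 - 40089 + 2*3644281))/3054096 = (-1629001/114377 + 2*1909/(-274 - 40089 + 7288562))*(1/3054096) = (-1629001/114377 + 2*1909/7248199)*(1/3054096) = (-1629001/114377 + 2*1909*(1/7248199))*(1/3054096) = (-1629001/114377 + 3818/7248199)*(1/3054096) = -11806886727813/829027257023*1/3054096 = -3935628909271/843976276521638736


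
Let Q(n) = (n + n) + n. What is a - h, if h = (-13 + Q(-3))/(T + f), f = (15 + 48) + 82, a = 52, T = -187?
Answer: 1081/21 ≈ 51.476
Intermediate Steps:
Q(n) = 3*n (Q(n) = 2*n + n = 3*n)
f = 145 (f = 63 + 82 = 145)
h = 11/21 (h = (-13 + 3*(-3))/(-187 + 145) = (-13 - 9)/(-42) = -22*(-1/42) = 11/21 ≈ 0.52381)
a - h = 52 - 1*11/21 = 52 - 11/21 = 1081/21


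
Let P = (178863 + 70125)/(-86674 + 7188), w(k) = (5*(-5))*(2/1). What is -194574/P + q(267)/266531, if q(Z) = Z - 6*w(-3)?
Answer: 343512026938340/5530251719 ≈ 62115.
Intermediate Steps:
w(k) = -50
P = -124494/39743 (P = 248988/(-79486) = 248988*(-1/79486) = -124494/39743 ≈ -3.1325)
q(Z) = 300 + Z (q(Z) = Z - 6*(-50) = Z + 300 = 300 + Z)
-194574/P + q(267)/266531 = -194574/(-124494/39743) + (300 + 267)/266531 = -194574*(-39743/124494) + 567*(1/266531) = 1288825747/20749 + 567/266531 = 343512026938340/5530251719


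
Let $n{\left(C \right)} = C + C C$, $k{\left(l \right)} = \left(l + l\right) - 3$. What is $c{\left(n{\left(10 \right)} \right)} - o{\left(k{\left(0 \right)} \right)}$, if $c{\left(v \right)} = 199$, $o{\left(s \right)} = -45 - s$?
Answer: $241$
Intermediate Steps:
$k{\left(l \right)} = -3 + 2 l$ ($k{\left(l \right)} = 2 l - 3 = -3 + 2 l$)
$n{\left(C \right)} = C + C^{2}$
$c{\left(n{\left(10 \right)} \right)} - o{\left(k{\left(0 \right)} \right)} = 199 - \left(-45 - \left(-3 + 2 \cdot 0\right)\right) = 199 - \left(-45 - \left(-3 + 0\right)\right) = 199 - \left(-45 - -3\right) = 199 - \left(-45 + 3\right) = 199 - -42 = 199 + 42 = 241$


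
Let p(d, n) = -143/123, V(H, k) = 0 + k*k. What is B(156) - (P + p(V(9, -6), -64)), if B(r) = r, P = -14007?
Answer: 1742192/123 ≈ 14164.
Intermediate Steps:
V(H, k) = k² (V(H, k) = 0 + k² = k²)
p(d, n) = -143/123 (p(d, n) = -143*1/123 = -143/123)
B(156) - (P + p(V(9, -6), -64)) = 156 - (-14007 - 143/123) = 156 - 1*(-1723004/123) = 156 + 1723004/123 = 1742192/123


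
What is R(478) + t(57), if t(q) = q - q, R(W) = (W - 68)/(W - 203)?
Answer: 82/55 ≈ 1.4909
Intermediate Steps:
R(W) = (-68 + W)/(-203 + W)
t(q) = 0
R(478) + t(57) = (-68 + 478)/(-203 + 478) + 0 = 410/275 + 0 = (1/275)*410 + 0 = 82/55 + 0 = 82/55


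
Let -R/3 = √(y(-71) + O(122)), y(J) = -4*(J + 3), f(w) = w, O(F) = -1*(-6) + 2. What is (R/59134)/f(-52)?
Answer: 3*√70/1537484 ≈ 1.6325e-5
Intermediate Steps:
O(F) = 8 (O(F) = 6 + 2 = 8)
y(J) = -12 - 4*J (y(J) = -4*(3 + J) = -12 - 4*J)
R = -6*√70 (R = -3*√((-12 - 4*(-71)) + 8) = -3*√((-12 + 284) + 8) = -3*√(272 + 8) = -6*√70 ≈ -50.200)
(R/59134)/f(-52) = (-6*√70/59134)/(-52) = (-6*√70*(1/59134))*(-1/52) = -3*√70/29567*(-1/52) = 3*√70/1537484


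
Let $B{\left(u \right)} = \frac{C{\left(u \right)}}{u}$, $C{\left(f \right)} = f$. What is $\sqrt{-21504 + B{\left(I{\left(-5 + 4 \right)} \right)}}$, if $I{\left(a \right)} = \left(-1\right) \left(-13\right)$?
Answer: $i \sqrt{21503} \approx 146.64 i$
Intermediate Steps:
$I{\left(a \right)} = 13$
$B{\left(u \right)} = 1$ ($B{\left(u \right)} = \frac{u}{u} = 1$)
$\sqrt{-21504 + B{\left(I{\left(-5 + 4 \right)} \right)}} = \sqrt{-21504 + 1} = \sqrt{-21503} = i \sqrt{21503}$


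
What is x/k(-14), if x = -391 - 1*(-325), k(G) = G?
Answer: 33/7 ≈ 4.7143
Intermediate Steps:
x = -66 (x = -391 + 325 = -66)
x/k(-14) = -66/(-14) = -66*(-1/14) = 33/7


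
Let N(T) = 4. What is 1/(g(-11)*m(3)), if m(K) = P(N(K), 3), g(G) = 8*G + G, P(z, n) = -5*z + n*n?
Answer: 1/1089 ≈ 0.00091827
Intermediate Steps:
P(z, n) = n**2 - 5*z (P(z, n) = -5*z + n**2 = n**2 - 5*z)
g(G) = 9*G
m(K) = -11 (m(K) = 3**2 - 5*4 = 9 - 20 = -11)
1/(g(-11)*m(3)) = 1/((9*(-11))*(-11)) = 1/(-99*(-11)) = 1/1089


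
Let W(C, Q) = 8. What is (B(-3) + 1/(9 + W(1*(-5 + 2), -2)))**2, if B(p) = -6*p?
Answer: 94249/289 ≈ 326.12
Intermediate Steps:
(B(-3) + 1/(9 + W(1*(-5 + 2), -2)))**2 = (-6*(-3) + 1/(9 + 8))**2 = (18 + 1/17)**2 = (307/17)**2 = 94249/289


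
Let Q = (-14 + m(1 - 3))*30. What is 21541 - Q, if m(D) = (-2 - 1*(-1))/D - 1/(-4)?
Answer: 43877/2 ≈ 21939.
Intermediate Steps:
m(D) = 1/4 - 1/D (m(D) = (-2 + 1)/D - 1*(-1/4) = -1/D + 1/4 = 1/4 - 1/D)
Q = -795/2 (Q = (-14 + (-4 + (1 - 3))/(4*(1 - 3)))*30 = (-14 + (1/4)*(-4 - 2)/(-2))*30 = (-14 + (1/4)*(-1/2)*(-6))*30 = (-14 + 3/4)*30 = -53/4*30 = -795/2 ≈ -397.50)
21541 - Q = 21541 - 1*(-795/2) = 21541 + 795/2 = 43877/2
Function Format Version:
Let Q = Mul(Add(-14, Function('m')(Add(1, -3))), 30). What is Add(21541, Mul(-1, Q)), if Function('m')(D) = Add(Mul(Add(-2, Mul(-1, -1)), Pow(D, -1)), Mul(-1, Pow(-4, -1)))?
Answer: Rational(43877, 2) ≈ 21939.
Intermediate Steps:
Function('m')(D) = Add(Rational(1, 4), Mul(-1, Pow(D, -1))) (Function('m')(D) = Add(Mul(Add(-2, 1), Pow(D, -1)), Mul(-1, Rational(-1, 4))) = Add(Mul(-1, Pow(D, -1)), Rational(1, 4)) = Add(Rational(1, 4), Mul(-1, Pow(D, -1))))
Q = Rational(-795, 2) (Q = Mul(Add(-14, Mul(Rational(1, 4), Pow(Add(1, -3), -1), Add(-4, Add(1, -3)))), 30) = Mul(Add(-14, Mul(Rational(1, 4), Pow(-2, -1), Add(-4, -2))), 30) = Mul(Add(-14, Mul(Rational(1, 4), Rational(-1, 2), -6)), 30) = Mul(Add(-14, Rational(3, 4)), 30) = Mul(Rational(-53, 4), 30) = Rational(-795, 2) ≈ -397.50)
Add(21541, Mul(-1, Q)) = Add(21541, Mul(-1, Rational(-795, 2))) = Add(21541, Rational(795, 2)) = Rational(43877, 2)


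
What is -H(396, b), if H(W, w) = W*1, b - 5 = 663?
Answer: -396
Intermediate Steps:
b = 668 (b = 5 + 663 = 668)
H(W, w) = W
-H(396, b) = -1*396 = -396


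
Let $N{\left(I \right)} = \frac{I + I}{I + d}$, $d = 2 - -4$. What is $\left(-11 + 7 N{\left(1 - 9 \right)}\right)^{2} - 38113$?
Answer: $-36088$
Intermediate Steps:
$d = 6$ ($d = 2 + 4 = 6$)
$N{\left(I \right)} = \frac{2 I}{6 + I}$ ($N{\left(I \right)} = \frac{I + I}{I + 6} = \frac{2 I}{6 + I}$)
$\left(-11 + 7 N{\left(1 - 9 \right)}\right)^{2} - 38113 = \left(-11 + 7 \frac{2 \left(1 - 9\right)}{6 + \left(1 - 9\right)}\right)^{2} - 38113 = \left(-11 + 7 \cdot 2 \left(-8\right) \frac{1}{6 - 8}\right)^{2} - 38113 = \left(-11 + 7 \cdot 2 \left(-8\right) \frac{1}{-2}\right)^{2} - 38113 = \left(-11 + 7 \cdot 2 \left(-8\right) \left(- \frac{1}{2}\right)\right)^{2} - 38113 = \left(-11 + 7 \cdot 8\right)^{2} - 38113 = \left(-11 + 56\right)^{2} - 38113 = 45^{2} - 38113 = 2025 - 38113 = -36088$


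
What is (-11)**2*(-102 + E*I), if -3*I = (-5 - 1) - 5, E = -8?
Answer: -47674/3 ≈ -15891.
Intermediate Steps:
I = 11/3 (I = -((-5 - 1) - 5)/3 = -(-6 - 5)/3 = -1/3*(-11) = 11/3 ≈ 3.6667)
(-11)**2*(-102 + E*I) = (-11)**2*(-102 - 8*11/3) = 121*(-102 - 88/3) = 121*(-394/3) = -47674/3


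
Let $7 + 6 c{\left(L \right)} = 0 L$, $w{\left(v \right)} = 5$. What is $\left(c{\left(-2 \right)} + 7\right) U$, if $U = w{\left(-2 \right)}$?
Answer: $\frac{175}{6} \approx 29.167$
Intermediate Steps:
$c{\left(L \right)} = - \frac{7}{6}$ ($c{\left(L \right)} = - \frac{7}{6} + \frac{0 L}{6} = - \frac{7}{6} + \frac{1}{6} \cdot 0 = - \frac{7}{6} + 0 = - \frac{7}{6}$)
$U = 5$
$\left(c{\left(-2 \right)} + 7\right) U = \left(- \frac{7}{6} + 7\right) 5 = \frac{35}{6} \cdot 5 = \frac{175}{6}$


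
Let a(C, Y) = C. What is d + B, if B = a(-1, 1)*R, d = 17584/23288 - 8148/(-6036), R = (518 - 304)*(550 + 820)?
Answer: -429280748777/1464233 ≈ -2.9318e+5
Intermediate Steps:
R = 293180 (R = 214*1370 = 293180)
d = 3082163/1464233 (d = 17584*(1/23288) - 8148*(-1/6036) = 2198/2911 + 679/503 = 3082163/1464233 ≈ 2.1050)
B = -293180 (B = -1*293180 = -293180)
d + B = 3082163/1464233 - 293180 = -429280748777/1464233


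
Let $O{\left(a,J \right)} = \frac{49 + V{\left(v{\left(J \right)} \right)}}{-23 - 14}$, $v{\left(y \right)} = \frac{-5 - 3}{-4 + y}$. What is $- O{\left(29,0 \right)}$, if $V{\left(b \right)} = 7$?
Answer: $\frac{56}{37} \approx 1.5135$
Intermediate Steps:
$v{\left(y \right)} = - \frac{8}{-4 + y}$
$O{\left(a,J \right)} = - \frac{56}{37}$ ($O{\left(a,J \right)} = \frac{49 + 7}{-23 - 14} = \frac{56}{-37} = 56 \left(- \frac{1}{37}\right) = - \frac{56}{37}$)
$- O{\left(29,0 \right)} = \left(-1\right) \left(- \frac{56}{37}\right) = \frac{56}{37}$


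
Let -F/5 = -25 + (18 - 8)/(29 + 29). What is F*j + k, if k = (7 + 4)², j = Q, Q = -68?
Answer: -241291/29 ≈ -8320.4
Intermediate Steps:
j = -68
F = 3600/29 (F = -5*(-25 + (18 - 8)/(29 + 29)) = -5*(-25 + 10/58) = -5*(-25 + 10*(1/58)) = -5*(-25 + 5/29) = -5*(-720/29) = 3600/29 ≈ 124.14)
k = 121 (k = 11² = 121)
F*j + k = (3600/29)*(-68) + 121 = -244800/29 + 121 = -241291/29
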